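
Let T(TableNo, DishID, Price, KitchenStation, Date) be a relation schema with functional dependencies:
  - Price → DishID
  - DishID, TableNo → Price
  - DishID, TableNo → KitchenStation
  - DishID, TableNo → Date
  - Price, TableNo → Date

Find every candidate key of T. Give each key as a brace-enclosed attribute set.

No FD produces {TableNo}, so it must be in every candidate key.
{DishID, TableNo}⁺ = {Date, DishID, KitchenStation, Price, TableNo} — all of the relation — so {DishID, TableNo} is a candidate key.
{Price, TableNo}⁺ = {Date, DishID, KitchenStation, Price, TableNo} — all of the relation — so {Price, TableNo} is a candidate key.
These are minimal and exhaustive — every other superkey contains one of them.

{DishID, TableNo}, {Price, TableNo}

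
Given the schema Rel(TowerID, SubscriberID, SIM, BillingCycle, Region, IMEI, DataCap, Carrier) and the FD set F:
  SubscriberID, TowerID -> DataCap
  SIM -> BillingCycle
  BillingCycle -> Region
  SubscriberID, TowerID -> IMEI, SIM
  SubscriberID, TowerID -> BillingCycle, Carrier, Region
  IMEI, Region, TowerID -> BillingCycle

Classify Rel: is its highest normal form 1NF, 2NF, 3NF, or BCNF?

2NF

Candidate key: {SubscriberID, TowerID}. Prime attributes: {SubscriberID, TowerID}.
For SIM -> BillingCycle we have {SIM}⁺ = {BillingCycle, Region, SIM}; {SIM} is not a superkey, so BCNF fails.
SIM -> BillingCycle has non-prime {BillingCycle} on the right and a non-superkey on the left, so 3NF fails.
No non-prime attribute depends on a proper subset of any candidate key, so 2NF holds.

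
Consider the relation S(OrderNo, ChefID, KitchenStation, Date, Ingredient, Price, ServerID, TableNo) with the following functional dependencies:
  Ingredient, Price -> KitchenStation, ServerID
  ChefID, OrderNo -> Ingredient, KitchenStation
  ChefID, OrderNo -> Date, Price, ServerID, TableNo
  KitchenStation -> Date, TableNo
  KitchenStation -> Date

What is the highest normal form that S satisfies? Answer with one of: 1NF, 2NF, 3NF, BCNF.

2NF

Candidate key: {ChefID, OrderNo}. Prime attributes: {ChefID, OrderNo}.
Ingredient, Price -> KitchenStation, ServerID: {Ingredient, Price}⁺ = {Date, Ingredient, KitchenStation, Price, ServerID, TableNo}, which is not all of the attributes, so the left side is not a superkey — BCNF is violated.
Ingredient, Price -> KitchenStation, ServerID determines the non-prime attributes {KitchenStation, ServerID} from a non-superkey — 3NF is violated.
No non-prime attribute depends on a proper subset of any candidate key, so 2NF holds.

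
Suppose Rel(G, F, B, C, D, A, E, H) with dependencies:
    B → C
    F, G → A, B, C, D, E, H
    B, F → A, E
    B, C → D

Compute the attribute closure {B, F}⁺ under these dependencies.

{A, B, C, D, E, F}

Start with {B, F}.
B → C applies; add {C} → now {B, C, F}.
B, F → A, E applies; add {A, E} → now {A, B, C, E, F}.
B, C → D applies; add {D} → now {A, B, C, D, E, F}.
No further FD applies.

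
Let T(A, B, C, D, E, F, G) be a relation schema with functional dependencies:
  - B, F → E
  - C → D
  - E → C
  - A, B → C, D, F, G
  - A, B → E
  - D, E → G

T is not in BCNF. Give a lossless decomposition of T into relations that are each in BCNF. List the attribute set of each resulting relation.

Candidate key of the original relation: {A, B}.
Within {A, B, C, D, E, F, G}: {B, F}⁺ ∩ {A, B, C, D, E, F, G} = {B, C, D, E, F, G}, not the whole set, so B, F → C, D, E, G violates BCNF; decompose into {B, C, D, E, F, G} and {A, B, F}.
Within {B, C, D, E, F, G}: {C}⁺ ∩ {B, C, D, E, F, G} = {C, D}, not the whole set, so C → D violates BCNF; decompose into {C, D} and {B, C, E, F, G}.
{C, D} has no BCNF violation.
Within {B, C, E, F, G}: {E}⁺ ∩ {B, C, E, F, G} = {C, E, G}, not the whole set, so E → C, G violates BCNF; decompose into {C, E, G} and {B, E, F}.
{C, E, G} has no BCNF violation.
{B, E, F} has no BCNF violation.
{A, B, F} has no BCNF violation.

{A, B, F}; {B, E, F}; {C, D}; {C, E, G}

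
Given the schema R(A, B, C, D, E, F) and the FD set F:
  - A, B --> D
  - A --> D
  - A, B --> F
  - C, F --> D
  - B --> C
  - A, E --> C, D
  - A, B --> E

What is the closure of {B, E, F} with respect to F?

Start with {B, E, F}.
B --> C applies; add {C} → now {B, C, E, F}.
C, F --> D applies; add {D} → now {B, C, D, E, F}.
No further FD applies.

{B, C, D, E, F}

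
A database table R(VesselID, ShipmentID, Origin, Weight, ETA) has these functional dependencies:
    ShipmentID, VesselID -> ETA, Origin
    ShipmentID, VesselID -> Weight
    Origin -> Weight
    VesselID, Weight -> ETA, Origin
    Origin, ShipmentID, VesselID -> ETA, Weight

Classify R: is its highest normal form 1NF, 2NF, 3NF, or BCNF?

Candidate key: {ShipmentID, VesselID}. Prime attributes: {ShipmentID, VesselID}.
Origin -> Weight breaks BCNF: {Origin}⁺ = {Origin, Weight}, so {Origin} is not a superkey.
Origin -> Weight determines the non-prime attribute {Weight} from a non-superkey — 3NF is violated.
No non-prime attribute depends on a proper subset of any candidate key, so 2NF holds.

2NF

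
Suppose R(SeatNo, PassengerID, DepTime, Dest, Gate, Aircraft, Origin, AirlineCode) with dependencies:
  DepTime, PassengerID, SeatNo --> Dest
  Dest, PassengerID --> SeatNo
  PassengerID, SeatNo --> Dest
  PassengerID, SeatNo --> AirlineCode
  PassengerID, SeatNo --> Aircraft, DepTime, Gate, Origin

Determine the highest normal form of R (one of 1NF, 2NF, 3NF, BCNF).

BCNF

Candidate keys: {Dest, PassengerID}, {PassengerID, SeatNo}. Prime attributes: {Dest, PassengerID, SeatNo}.
The left-hand side of every FD is a superkey, so BCNF is satisfied.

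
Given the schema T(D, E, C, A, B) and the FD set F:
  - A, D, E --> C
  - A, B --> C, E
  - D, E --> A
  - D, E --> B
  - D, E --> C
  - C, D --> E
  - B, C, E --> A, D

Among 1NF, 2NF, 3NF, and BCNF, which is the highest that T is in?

Candidate keys: {A, B}, {B, C, E}, {C, D}, {D, E}. Prime attributes: {A, B, C, D, E}.
Every FD has a superkey on the left, so the relation is in BCNF.

BCNF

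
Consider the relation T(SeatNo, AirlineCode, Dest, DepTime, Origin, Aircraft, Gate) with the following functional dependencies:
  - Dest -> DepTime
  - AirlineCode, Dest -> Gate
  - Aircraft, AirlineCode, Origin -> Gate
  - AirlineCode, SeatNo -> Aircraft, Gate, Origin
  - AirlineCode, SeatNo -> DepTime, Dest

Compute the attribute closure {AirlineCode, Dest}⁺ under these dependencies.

{AirlineCode, DepTime, Dest, Gate}

Start with {AirlineCode, Dest}.
Dest -> DepTime applies; add {DepTime} → now {AirlineCode, DepTime, Dest}.
AirlineCode, Dest -> Gate applies; add {Gate} → now {AirlineCode, DepTime, Dest, Gate}.
No further FD applies.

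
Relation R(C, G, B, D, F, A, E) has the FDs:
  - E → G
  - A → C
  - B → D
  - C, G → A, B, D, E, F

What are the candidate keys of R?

{A, E}, {A, G}, {C, E}, {C, G}

{A, E}⁺ = {A, B, C, D, E, F, G}, which is every attribute, so {A, E} is a candidate key.
{A, G}⁺ = {A, B, C, D, E, F, G}, which is every attribute, so {A, G} is a candidate key.
{C, E}⁺ = {A, B, C, D, E, F, G}, which is every attribute, so {C, E} is a candidate key.
{C, G}⁺ = {A, B, C, D, E, F, G}, which is every attribute, so {C, G} is a candidate key.
No proper subset of any of these is a key, and no other minimal superkey exists.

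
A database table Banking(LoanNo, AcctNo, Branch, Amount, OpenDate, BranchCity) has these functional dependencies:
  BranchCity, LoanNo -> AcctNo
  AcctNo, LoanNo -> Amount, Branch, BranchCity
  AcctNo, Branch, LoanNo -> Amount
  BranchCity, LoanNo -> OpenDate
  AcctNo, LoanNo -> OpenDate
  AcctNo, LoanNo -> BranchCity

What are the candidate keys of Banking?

Attributes never on any right-hand side: {LoanNo} — every candidate key must contain it.
{AcctNo, LoanNo}⁺ = {AcctNo, Amount, Branch, BranchCity, LoanNo, OpenDate} — all of the relation — so {AcctNo, LoanNo} is a candidate key.
{BranchCity, LoanNo}⁺ = {AcctNo, Amount, Branch, BranchCity, LoanNo, OpenDate} — all of the relation — so {BranchCity, LoanNo} is a candidate key.
Any other superkey properly contains one of these, so there are no further candidate keys.

{AcctNo, LoanNo}, {BranchCity, LoanNo}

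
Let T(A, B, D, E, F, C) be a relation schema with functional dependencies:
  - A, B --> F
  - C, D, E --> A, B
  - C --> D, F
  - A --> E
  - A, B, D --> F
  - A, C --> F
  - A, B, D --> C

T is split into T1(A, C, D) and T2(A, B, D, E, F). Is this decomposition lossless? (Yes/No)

No

Common attributes: {A, D}; their closure is {A, D, E}.
Neither T1 nor T2 is contained in that closure, so the decomposition is lossy.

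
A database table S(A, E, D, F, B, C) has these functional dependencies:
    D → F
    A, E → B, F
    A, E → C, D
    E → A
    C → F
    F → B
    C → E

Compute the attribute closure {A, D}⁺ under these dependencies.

Start with {A, D}.
D → F applies; add {F} → now {A, D, F}.
F → B applies; add {B} → now {A, B, D, F}.
No further FD applies.

{A, B, D, F}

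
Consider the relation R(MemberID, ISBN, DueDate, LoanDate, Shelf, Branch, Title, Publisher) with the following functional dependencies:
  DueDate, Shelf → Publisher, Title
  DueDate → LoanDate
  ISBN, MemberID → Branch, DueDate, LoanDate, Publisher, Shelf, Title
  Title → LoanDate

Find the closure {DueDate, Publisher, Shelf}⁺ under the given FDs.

Start with {DueDate, Publisher, Shelf}.
DueDate, Shelf → Publisher, Title applies; add {Title} → now {DueDate, Publisher, Shelf, Title}.
DueDate → LoanDate applies; add {LoanDate} → now {DueDate, LoanDate, Publisher, Shelf, Title}.
No further FD applies.

{DueDate, LoanDate, Publisher, Shelf, Title}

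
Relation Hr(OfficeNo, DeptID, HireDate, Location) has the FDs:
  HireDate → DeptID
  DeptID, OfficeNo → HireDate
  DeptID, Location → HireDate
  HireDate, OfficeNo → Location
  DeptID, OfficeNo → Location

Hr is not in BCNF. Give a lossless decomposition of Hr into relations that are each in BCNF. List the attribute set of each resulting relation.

Candidate keys of the original relation: {DeptID, OfficeNo}, {HireDate, OfficeNo}.
Within {DeptID, HireDate, Location, OfficeNo}: {HireDate}⁺ ∩ {DeptID, HireDate, Location, OfficeNo} = {DeptID, HireDate}, not the whole set, so HireDate → DeptID violates BCNF; decompose into {DeptID, HireDate} and {HireDate, Location, OfficeNo}.
{DeptID, HireDate} has no BCNF violation.
{HireDate, Location, OfficeNo} has no BCNF violation.

{DeptID, HireDate}; {HireDate, Location, OfficeNo}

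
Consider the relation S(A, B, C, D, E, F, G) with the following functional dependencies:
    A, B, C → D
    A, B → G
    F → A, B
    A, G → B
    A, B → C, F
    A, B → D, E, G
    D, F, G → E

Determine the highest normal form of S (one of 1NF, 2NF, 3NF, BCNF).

Candidate keys: {A, B}, {A, G}, {F}. Prime attributes: {A, B, F, G}.
Each dependency's left side is a superkey — BCNF holds.

BCNF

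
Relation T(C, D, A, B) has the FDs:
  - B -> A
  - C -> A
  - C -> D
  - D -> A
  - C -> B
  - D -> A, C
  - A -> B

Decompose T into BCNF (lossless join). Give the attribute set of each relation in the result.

{A, B}; {B, C, D}

Candidate keys of the original relation: {C}, {D}.
Within {A, B, C, D}: {B}⁺ ∩ {A, B, C, D} = {A, B}, not the whole set, so B -> A violates BCNF; decompose into {A, B} and {B, C, D}.
{A, B} has no BCNF violation.
{B, C, D} has no BCNF violation.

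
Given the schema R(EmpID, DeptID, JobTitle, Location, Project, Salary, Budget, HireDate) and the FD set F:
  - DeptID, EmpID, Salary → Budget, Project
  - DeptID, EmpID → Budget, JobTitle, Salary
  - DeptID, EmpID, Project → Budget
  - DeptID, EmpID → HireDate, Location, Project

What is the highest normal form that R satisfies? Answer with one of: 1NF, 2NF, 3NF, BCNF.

BCNF

Candidate key: {DeptID, EmpID}. Prime attributes: {DeptID, EmpID}.
Each dependency's left side is a superkey — BCNF holds.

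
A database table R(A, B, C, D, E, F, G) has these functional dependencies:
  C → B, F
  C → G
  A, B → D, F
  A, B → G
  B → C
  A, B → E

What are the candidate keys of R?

{A, B}, {A, C}

Attributes never on any right-hand side: {A} — every candidate key must contain it.
{A, B} is a candidate key since {A, B}⁺ = {A, B, C, D, E, F, G} covers every attribute.
{A, C} is a candidate key since {A, C}⁺ = {A, B, C, D, E, F, G} covers every attribute.
These are minimal and exhaustive — every other superkey contains one of them.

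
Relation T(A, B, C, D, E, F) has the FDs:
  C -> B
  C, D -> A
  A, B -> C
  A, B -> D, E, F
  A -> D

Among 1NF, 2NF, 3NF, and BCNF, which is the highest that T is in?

3NF

Candidate keys: {A, B}, {A, C}, {C, D}. Prime attributes: {A, B, C, D}.
C -> B: {C}⁺ = {B, C}, which is not all of the attributes, so the left side is not a superkey — BCNF is violated.
Since {B} ⊆ prime attributes and every other non-superkey FD also has a prime right side, the schema is in 3NF.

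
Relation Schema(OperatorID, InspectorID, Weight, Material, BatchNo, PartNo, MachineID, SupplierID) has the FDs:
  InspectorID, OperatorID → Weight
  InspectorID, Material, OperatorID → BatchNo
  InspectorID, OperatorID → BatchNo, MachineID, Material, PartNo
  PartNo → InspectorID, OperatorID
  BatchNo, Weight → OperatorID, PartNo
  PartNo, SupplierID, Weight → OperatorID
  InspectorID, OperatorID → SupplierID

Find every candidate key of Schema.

Closure of {PartNo} is {BatchNo, InspectorID, MachineID, Material, OperatorID, PartNo, SupplierID, Weight}, the whole schema; {PartNo} is a candidate key.
Closure of {BatchNo, Weight} is {BatchNo, InspectorID, MachineID, Material, OperatorID, PartNo, SupplierID, Weight}, the whole schema; {BatchNo, Weight} is a candidate key.
Closure of {InspectorID, OperatorID} is {BatchNo, InspectorID, MachineID, Material, OperatorID, PartNo, SupplierID, Weight}, the whole schema; {InspectorID, OperatorID} is a candidate key.
No proper subset of any of these is a key, and no other minimal superkey exists.

{BatchNo, Weight}, {InspectorID, OperatorID}, {PartNo}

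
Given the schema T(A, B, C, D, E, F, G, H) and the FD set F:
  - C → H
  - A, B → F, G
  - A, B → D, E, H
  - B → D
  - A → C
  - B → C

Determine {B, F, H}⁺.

{B, C, D, F, H}

Start with {B, F, H}.
B → D applies; add {D} → now {B, D, F, H}.
B → C applies; add {C} → now {B, C, D, F, H}.
No further FD applies.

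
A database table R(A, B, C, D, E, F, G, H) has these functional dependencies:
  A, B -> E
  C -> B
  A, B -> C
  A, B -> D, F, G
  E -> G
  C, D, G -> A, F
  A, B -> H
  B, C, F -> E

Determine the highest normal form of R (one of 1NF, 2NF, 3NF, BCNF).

Candidate keys: {A, B}, {A, C}, {C, D, E}, {C, D, F}, {C, D, G}. Prime attributes: {A, B, C, D, E, F, G}.
For C -> B we have {C}⁺ = {B, C}; {C} is not a superkey, so BCNF fails.
Since {B} ⊆ prime attributes and every other non-superkey FD also has a prime right side, the schema is in 3NF.

3NF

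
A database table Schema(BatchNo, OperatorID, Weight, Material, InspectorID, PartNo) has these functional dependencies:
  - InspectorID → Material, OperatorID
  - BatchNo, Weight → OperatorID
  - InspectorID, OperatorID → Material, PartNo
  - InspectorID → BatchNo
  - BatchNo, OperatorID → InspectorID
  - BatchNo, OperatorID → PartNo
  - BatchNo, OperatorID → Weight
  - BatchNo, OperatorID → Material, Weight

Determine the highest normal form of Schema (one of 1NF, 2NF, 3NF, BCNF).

BCNF

Candidate keys: {BatchNo, OperatorID}, {BatchNo, Weight}, {InspectorID}. Prime attributes: {BatchNo, InspectorID, OperatorID, Weight}.
Every FD has a superkey on the left, so the relation is in BCNF.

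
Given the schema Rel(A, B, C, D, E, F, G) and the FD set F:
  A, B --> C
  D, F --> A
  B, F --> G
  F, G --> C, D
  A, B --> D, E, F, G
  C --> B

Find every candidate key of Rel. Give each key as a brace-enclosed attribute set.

{A, B}, {A, C}, {B, F}, {C, F}, {F, G}

{A, B} is a candidate key since {A, B}⁺ = {A, B, C, D, E, F, G} covers every attribute.
{A, C} is a candidate key since {A, C}⁺ = {A, B, C, D, E, F, G} covers every attribute.
{B, F} is a candidate key since {B, F}⁺ = {A, B, C, D, E, F, G} covers every attribute.
{C, F} is a candidate key since {C, F}⁺ = {A, B, C, D, E, F, G} covers every attribute.
{F, G} is a candidate key since {F, G}⁺ = {A, B, C, D, E, F, G} covers every attribute.
Any other superkey properly contains one of these, so there are no further candidate keys.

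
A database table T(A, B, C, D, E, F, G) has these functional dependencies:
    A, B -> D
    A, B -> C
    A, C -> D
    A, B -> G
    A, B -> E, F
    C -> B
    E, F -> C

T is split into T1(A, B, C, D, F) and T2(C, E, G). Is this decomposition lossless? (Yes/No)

The shared attributes are {C} and {C}⁺ = {B, C}.
Neither T1 nor T2 is contained in that closure, so the decomposition is lossy.

No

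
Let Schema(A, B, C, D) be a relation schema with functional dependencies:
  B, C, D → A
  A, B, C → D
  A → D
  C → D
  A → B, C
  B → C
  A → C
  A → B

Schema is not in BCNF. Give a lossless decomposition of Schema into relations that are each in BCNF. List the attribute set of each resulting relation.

{A, B, C}; {C, D}

Candidate keys of the original relation: {A}, {B}.
Within {A, B, C, D}: {C}⁺ ∩ {A, B, C, D} = {C, D}, not the whole set, so C → D violates BCNF; decompose into {C, D} and {A, B, C}.
{C, D}: every determinant is a superkey — BCNF.
{A, B, C}: every determinant is a superkey — BCNF.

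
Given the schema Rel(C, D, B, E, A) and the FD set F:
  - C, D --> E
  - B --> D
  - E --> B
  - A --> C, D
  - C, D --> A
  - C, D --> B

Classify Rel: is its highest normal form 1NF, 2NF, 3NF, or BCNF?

Candidate keys: {A}, {B, C}, {C, D}, {C, E}. Prime attributes: {A, B, C, D, E}.
B --> D: {B}⁺ = {B, D}, which is not all of the attributes, so the left side is not a superkey — BCNF is violated.
Since {D} ⊆ prime attributes and every other non-superkey FD also has a prime right side, the schema is in 3NF.

3NF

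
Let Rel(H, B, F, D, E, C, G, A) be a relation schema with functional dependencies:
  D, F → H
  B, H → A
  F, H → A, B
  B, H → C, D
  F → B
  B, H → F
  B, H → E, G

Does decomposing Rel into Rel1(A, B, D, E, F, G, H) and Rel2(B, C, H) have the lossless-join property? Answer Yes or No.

Yes

Rel1 ∩ Rel2 = {B, H}; its closure under F is {A, B, C, D, E, F, G, H}.
This includes all of Rel1, so the common attributes are a superkey of Rel1 — the join is lossless.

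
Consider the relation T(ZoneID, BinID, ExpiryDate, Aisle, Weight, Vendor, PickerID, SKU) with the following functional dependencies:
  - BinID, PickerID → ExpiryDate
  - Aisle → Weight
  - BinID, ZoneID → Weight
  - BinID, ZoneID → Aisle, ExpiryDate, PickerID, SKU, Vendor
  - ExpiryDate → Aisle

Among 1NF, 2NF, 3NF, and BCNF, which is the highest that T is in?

Candidate key: {BinID, ZoneID}. Prime attributes: {BinID, ZoneID}.
BinID, PickerID → ExpiryDate breaks BCNF: {BinID, PickerID}⁺ = {Aisle, BinID, ExpiryDate, PickerID, Weight}, so {BinID, PickerID} is not a superkey.
BinID, PickerID → ExpiryDate determines the non-prime attribute {ExpiryDate} from a non-superkey — 3NF is violated.
Checking every proper subset of each key, none determines a non-prime attribute — 2NF is satisfied.

2NF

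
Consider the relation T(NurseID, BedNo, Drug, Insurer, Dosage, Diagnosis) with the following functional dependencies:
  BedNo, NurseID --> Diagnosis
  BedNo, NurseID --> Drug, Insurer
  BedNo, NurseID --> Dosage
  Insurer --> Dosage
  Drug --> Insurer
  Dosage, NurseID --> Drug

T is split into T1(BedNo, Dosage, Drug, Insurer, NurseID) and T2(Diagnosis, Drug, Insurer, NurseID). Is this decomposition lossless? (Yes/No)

The shared attributes are {Drug, Insurer, NurseID} and {Drug, Insurer, NurseID}⁺ = {Dosage, Drug, Insurer, NurseID}.
Neither T1 nor T2 is contained in that closure, so the decomposition is lossy.

No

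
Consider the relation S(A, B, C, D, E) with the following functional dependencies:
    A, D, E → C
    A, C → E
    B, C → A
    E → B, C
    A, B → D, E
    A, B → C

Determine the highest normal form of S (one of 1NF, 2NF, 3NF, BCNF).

Candidate keys: {A, B}, {A, C}, {B, C}, {E}. Prime attributes: {A, B, C, E}.
The left-hand side of every FD is a superkey, so BCNF is satisfied.

BCNF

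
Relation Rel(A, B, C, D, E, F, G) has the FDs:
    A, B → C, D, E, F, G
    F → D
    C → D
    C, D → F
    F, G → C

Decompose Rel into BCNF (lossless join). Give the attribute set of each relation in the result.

Candidate key of the original relation: {A, B}.
{A, B, C, D, E, F, G}: {F} determines {D, F} here but is not a superkey — split on F → D, giving {D, F} and {A, B, C, E, F, G}.
{D, F} is in BCNF.
{A, B, C, E, F, G}: {C} determines {C, F} here but is not a superkey — split on C → F, giving {C, F} and {A, B, C, E, G}.
{C, F} is in BCNF.
{A, B, C, E, G} is in BCNF.

{A, B, C, E, G}; {C, F}; {D, F}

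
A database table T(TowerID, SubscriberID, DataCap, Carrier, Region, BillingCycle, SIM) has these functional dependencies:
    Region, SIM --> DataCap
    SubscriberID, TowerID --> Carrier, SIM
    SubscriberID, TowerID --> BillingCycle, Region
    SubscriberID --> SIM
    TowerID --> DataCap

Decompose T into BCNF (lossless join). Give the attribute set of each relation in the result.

Candidate key of the original relation: {SubscriberID, TowerID}.
{BillingCycle, Carrier, DataCap, Region, SIM, SubscriberID, TowerID}: {Region, SIM} determines {DataCap, Region, SIM} here but is not a superkey — split on Region, SIM --> DataCap, giving {DataCap, Region, SIM} and {BillingCycle, Carrier, Region, SIM, SubscriberID, TowerID}.
{DataCap, Region, SIM}: every determinant is a superkey — BCNF.
{BillingCycle, Carrier, Region, SIM, SubscriberID, TowerID}: {SubscriberID} determines {SIM, SubscriberID} here but is not a superkey — split on SubscriberID --> SIM, giving {SIM, SubscriberID} and {BillingCycle, Carrier, Region, SubscriberID, TowerID}.
{SIM, SubscriberID}: every determinant is a superkey — BCNF.
{BillingCycle, Carrier, Region, SubscriberID, TowerID}: every determinant is a superkey — BCNF.

{BillingCycle, Carrier, Region, SubscriberID, TowerID}; {DataCap, Region, SIM}; {SIM, SubscriberID}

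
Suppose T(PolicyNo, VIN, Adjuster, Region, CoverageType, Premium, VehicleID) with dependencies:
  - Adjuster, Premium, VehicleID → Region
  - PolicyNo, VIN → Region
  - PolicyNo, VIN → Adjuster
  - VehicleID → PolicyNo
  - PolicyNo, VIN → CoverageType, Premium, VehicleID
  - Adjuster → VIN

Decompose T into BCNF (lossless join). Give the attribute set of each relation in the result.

Candidate keys of the original relation: {Adjuster, PolicyNo}, {Adjuster, VehicleID}, {PolicyNo, VIN}, {VIN, VehicleID}.
In {Adjuster, CoverageType, PolicyNo, Premium, Region, VIN, VehicleID}, {VehicleID} is not a superkey ({VehicleID}⁺ restricted to this set is {PolicyNo, VehicleID}), so split on VehicleID → PolicyNo into {PolicyNo, VehicleID} and {Adjuster, CoverageType, Premium, Region, VIN, VehicleID}.
{PolicyNo, VehicleID} is in BCNF.
In {Adjuster, CoverageType, Premium, Region, VIN, VehicleID}, {Adjuster} is not a superkey ({Adjuster}⁺ restricted to this set is {Adjuster, VIN}), so split on Adjuster → VIN into {Adjuster, VIN} and {Adjuster, CoverageType, Premium, Region, VehicleID}.
{Adjuster, VIN} is in BCNF.
{Adjuster, CoverageType, Premium, Region, VehicleID} is in BCNF.

{Adjuster, CoverageType, Premium, Region, VehicleID}; {Adjuster, VIN}; {PolicyNo, VehicleID}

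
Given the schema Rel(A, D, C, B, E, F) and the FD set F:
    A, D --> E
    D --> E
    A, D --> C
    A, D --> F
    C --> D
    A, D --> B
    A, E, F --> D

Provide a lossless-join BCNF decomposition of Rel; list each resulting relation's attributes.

{A, B, C, F}; {C, D}; {D, E}

Candidate keys of the original relation: {A, C}, {A, D}, {A, E, F}.
{A, B, C, D, E, F}: {D} determines {D, E} here but is not a superkey — split on D --> E, giving {D, E} and {A, B, C, D, F}.
{D, E} is in BCNF.
{A, B, C, D, F}: {C} determines {C, D} here but is not a superkey — split on C --> D, giving {C, D} and {A, B, C, F}.
{C, D} is in BCNF.
{A, B, C, F} is in BCNF.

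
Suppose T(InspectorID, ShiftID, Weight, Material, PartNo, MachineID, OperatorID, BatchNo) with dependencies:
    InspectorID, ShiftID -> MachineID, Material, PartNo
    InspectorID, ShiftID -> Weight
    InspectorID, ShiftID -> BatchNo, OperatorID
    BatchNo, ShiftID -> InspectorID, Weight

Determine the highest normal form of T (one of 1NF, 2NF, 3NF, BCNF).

Candidate keys: {BatchNo, ShiftID}, {InspectorID, ShiftID}. Prime attributes: {BatchNo, InspectorID, ShiftID}.
Each dependency's left side is a superkey — BCNF holds.

BCNF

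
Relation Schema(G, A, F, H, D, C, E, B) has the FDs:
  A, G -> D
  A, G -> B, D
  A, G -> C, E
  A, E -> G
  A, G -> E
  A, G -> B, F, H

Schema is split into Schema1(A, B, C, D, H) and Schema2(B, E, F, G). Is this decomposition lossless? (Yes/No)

No

Schema1 ∩ Schema2 = {B}; its closure under F is {B}.
The closure covers neither Schema1 nor Schema2 entirely; the join is not lossless.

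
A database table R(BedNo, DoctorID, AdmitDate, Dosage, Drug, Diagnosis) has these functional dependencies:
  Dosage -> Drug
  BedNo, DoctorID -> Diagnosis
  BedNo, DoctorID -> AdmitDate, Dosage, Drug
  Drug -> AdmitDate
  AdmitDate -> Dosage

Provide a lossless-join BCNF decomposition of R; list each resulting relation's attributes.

{AdmitDate, Dosage, Drug}; {BedNo, Diagnosis, DoctorID, Dosage}

Candidate key of the original relation: {BedNo, DoctorID}.
{AdmitDate, BedNo, Diagnosis, DoctorID, Dosage, Drug}: {Dosage} determines {AdmitDate, Dosage, Drug} here but is not a superkey — split on Dosage -> AdmitDate, Drug, giving {AdmitDate, Dosage, Drug} and {BedNo, Diagnosis, DoctorID, Dosage}.
{AdmitDate, Dosage, Drug}: every determinant is a superkey — BCNF.
{BedNo, Diagnosis, DoctorID, Dosage}: every determinant is a superkey — BCNF.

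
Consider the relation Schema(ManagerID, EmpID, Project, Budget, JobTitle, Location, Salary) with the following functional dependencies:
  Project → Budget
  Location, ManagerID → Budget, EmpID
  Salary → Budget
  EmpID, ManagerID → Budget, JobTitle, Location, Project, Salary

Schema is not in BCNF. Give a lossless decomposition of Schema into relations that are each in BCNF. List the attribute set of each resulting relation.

Candidate keys of the original relation: {EmpID, ManagerID}, {Location, ManagerID}.
{Budget, EmpID, JobTitle, Location, ManagerID, Project, Salary}: {Project} determines {Budget, Project} here but is not a superkey — split on Project → Budget, giving {Budget, Project} and {EmpID, JobTitle, Location, ManagerID, Project, Salary}.
{Budget, Project} is in BCNF.
{EmpID, JobTitle, Location, ManagerID, Project, Salary} is in BCNF.

{Budget, Project}; {EmpID, JobTitle, Location, ManagerID, Project, Salary}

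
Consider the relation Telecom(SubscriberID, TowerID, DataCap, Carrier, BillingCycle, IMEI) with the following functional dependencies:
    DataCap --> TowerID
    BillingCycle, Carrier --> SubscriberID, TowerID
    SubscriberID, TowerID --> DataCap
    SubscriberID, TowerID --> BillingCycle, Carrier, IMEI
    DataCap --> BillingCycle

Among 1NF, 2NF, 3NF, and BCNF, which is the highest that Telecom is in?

Candidate keys: {BillingCycle, Carrier}, {Carrier, DataCap}, {DataCap, SubscriberID}, {SubscriberID, TowerID}. Prime attributes: {BillingCycle, Carrier, DataCap, SubscriberID, TowerID}.
DataCap --> TowerID breaks BCNF: {DataCap}⁺ = {BillingCycle, DataCap, TowerID}, so {DataCap} is not a superkey.
Since {TowerID} ⊆ prime attributes and every other non-superkey FD also has a prime right side, the schema is in 3NF.

3NF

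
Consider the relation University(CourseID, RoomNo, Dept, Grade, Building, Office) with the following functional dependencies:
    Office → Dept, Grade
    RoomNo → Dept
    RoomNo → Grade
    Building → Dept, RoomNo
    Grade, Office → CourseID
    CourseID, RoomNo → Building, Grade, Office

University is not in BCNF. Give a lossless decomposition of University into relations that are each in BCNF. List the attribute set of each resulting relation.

Candidate keys of the original relation: {Building, CourseID}, {Building, Office}, {CourseID, RoomNo}, {Office, RoomNo}.
Within {Building, CourseID, Dept, Grade, Office, RoomNo}: {Office}⁺ ∩ {Building, CourseID, Dept, Grade, Office, RoomNo} = {CourseID, Dept, Grade, Office}, not the whole set, so Office → CourseID, Dept, Grade violates BCNF; decompose into {CourseID, Dept, Grade, Office} and {Building, Office, RoomNo}.
{CourseID, Dept, Grade, Office}: every determinant is a superkey — BCNF.
Within {Building, Office, RoomNo}: {Building}⁺ ∩ {Building, Office, RoomNo} = {Building, RoomNo}, not the whole set, so Building → RoomNo violates BCNF; decompose into {Building, RoomNo} and {Building, Office}.
{Building, RoomNo}: every determinant is a superkey — BCNF.
{Building, Office}: every determinant is a superkey — BCNF.

{Building, Office}; {Building, RoomNo}; {CourseID, Dept, Grade, Office}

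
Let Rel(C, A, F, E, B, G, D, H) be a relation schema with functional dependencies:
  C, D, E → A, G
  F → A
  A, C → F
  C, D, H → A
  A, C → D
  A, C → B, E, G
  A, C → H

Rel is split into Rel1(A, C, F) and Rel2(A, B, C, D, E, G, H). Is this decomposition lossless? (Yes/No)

Common attributes: {A, C}; their closure is {A, B, C, D, E, F, G, H}.
Since Rel1 ⊆ {A, B, C, D, E, F, G, H}, the intersection is a superkey of Rel1; the decomposition is lossless.

Yes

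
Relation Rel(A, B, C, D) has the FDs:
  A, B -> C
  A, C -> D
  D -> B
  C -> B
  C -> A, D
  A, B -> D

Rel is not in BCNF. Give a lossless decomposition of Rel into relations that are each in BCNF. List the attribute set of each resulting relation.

Candidate keys of the original relation: {A, B}, {A, D}, {C}.
In {A, B, C, D}, {D} is not a superkey ({D}⁺ restricted to this set is {B, D}), so split on D -> B into {B, D} and {A, C, D}.
{B, D} is in BCNF.
{A, C, D} is in BCNF.

{A, C, D}; {B, D}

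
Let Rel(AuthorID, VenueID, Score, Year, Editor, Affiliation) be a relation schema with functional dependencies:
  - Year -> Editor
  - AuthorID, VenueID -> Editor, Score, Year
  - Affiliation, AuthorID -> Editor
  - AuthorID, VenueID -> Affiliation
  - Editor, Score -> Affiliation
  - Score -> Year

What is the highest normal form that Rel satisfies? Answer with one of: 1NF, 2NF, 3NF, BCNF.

2NF

Candidate key: {AuthorID, VenueID}. Prime attributes: {AuthorID, VenueID}.
For Year -> Editor we have {Year}⁺ = {Editor, Year}; {Year} is not a superkey, so BCNF fails.
Because {Editor} is non-prime and the left side of Year -> Editor is not a superkey, the relation is not in 3NF.
No non-prime attribute depends on a proper subset of any candidate key, so 2NF holds.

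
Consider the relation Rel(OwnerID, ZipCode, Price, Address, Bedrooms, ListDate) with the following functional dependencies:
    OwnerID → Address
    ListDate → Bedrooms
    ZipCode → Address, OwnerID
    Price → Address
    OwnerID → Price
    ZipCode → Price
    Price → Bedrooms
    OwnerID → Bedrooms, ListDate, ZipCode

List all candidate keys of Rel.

{OwnerID} is a candidate key since {OwnerID}⁺ = {Address, Bedrooms, ListDate, OwnerID, Price, ZipCode} covers every attribute.
{ZipCode} is a candidate key since {ZipCode}⁺ = {Address, Bedrooms, ListDate, OwnerID, Price, ZipCode} covers every attribute.
These are minimal and exhaustive — every other superkey contains one of them.

{OwnerID}, {ZipCode}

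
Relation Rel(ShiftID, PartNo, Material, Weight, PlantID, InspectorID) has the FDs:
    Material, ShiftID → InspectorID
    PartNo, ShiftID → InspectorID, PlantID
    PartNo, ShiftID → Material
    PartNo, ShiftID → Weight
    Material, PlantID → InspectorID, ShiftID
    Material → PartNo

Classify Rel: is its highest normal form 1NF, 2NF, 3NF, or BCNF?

Candidate keys: {Material, PlantID}, {Material, ShiftID}, {PartNo, ShiftID}. Prime attributes: {Material, PartNo, PlantID, ShiftID}.
Material → PartNo breaks BCNF: {Material}⁺ = {Material, PartNo}, so {Material} is not a superkey.
But every attribute on its right side ({PartNo}) is prime, and the same holds for every other non-superkey FD, so 3NF still holds.

3NF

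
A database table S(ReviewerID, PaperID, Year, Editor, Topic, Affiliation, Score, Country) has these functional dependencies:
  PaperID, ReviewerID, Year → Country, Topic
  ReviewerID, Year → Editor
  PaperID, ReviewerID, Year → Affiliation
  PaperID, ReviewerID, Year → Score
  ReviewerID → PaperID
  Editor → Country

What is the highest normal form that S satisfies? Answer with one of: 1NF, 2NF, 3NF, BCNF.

1NF

Candidate key: {ReviewerID, Year}. Prime attributes: {ReviewerID, Year}.
ReviewerID → PaperID: {ReviewerID}⁺ = {PaperID, ReviewerID}, which is not all of the attributes, so the left side is not a superkey — BCNF is violated.
ReviewerID → PaperID has non-prime {PaperID} on the right and a non-superkey on the left, so 3NF fails.
Since {ReviewerID} ⊂ {ReviewerID, Year} and {ReviewerID}⁺ ⊇ {PaperID} with {PaperID} non-prime, there is a partial dependency; 2NF fails.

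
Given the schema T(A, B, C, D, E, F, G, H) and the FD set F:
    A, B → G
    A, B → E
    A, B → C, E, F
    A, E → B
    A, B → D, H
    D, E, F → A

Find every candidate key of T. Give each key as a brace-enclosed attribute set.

{A, B}, {A, E}, {D, E, F}

{A, B}⁺ = {A, B, C, D, E, F, G, H} — all of the relation — so {A, B} is a candidate key.
{A, E}⁺ = {A, B, C, D, E, F, G, H} — all of the relation — so {A, E} is a candidate key.
{D, E, F}⁺ = {A, B, C, D, E, F, G, H} — all of the relation — so {D, E, F} is a candidate key.
These are minimal and exhaustive — every other superkey contains one of them.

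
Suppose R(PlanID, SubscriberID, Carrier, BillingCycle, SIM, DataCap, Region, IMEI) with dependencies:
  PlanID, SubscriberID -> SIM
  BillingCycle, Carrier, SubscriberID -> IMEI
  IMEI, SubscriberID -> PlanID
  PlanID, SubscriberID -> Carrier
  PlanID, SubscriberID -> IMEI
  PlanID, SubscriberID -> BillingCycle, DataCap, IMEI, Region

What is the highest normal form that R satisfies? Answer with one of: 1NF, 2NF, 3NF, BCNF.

BCNF

Candidate keys: {BillingCycle, Carrier, SubscriberID}, {IMEI, SubscriberID}, {PlanID, SubscriberID}. Prime attributes: {BillingCycle, Carrier, IMEI, PlanID, SubscriberID}.
Every FD has a superkey on the left, so the relation is in BCNF.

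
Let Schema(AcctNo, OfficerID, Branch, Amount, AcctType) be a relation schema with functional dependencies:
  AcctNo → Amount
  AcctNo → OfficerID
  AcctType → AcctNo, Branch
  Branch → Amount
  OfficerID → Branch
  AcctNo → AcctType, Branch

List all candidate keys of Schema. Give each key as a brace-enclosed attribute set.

{AcctNo}⁺ = {AcctNo, AcctType, Amount, Branch, OfficerID}, which is every attribute, so {AcctNo} is a candidate key.
{AcctType}⁺ = {AcctNo, AcctType, Amount, Branch, OfficerID}, which is every attribute, so {AcctType} is a candidate key.
These are minimal and exhaustive — every other superkey contains one of them.

{AcctNo}, {AcctType}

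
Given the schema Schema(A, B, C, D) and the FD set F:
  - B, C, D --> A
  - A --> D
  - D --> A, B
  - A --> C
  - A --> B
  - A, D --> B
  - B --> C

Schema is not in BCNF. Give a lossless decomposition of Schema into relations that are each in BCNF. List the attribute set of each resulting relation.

{A, B, D}; {B, C}

Candidate keys of the original relation: {A}, {D}.
Within {A, B, C, D}: {B}⁺ ∩ {A, B, C, D} = {B, C}, not the whole set, so B --> C violates BCNF; decompose into {B, C} and {A, B, D}.
{B, C} has no BCNF violation.
{A, B, D} has no BCNF violation.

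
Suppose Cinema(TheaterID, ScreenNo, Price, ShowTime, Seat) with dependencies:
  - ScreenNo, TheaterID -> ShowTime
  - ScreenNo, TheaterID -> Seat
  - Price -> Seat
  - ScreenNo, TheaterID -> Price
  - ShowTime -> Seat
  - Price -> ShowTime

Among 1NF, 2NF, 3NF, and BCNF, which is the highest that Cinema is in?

2NF

Candidate key: {ScreenNo, TheaterID}. Prime attributes: {ScreenNo, TheaterID}.
Price -> Seat breaks BCNF: {Price}⁺ = {Price, Seat, ShowTime}, so {Price} is not a superkey.
Because {Seat} is non-prime and the left side of Price -> Seat is not a superkey, the relation is not in 3NF.
No proper subset of a key has a non-prime attribute in its closure, so there is no partial dependency; 2NF holds.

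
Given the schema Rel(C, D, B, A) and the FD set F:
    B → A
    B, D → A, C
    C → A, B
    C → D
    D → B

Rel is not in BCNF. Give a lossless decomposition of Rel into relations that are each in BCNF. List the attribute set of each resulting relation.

{A, B}; {B, C, D}

Candidate keys of the original relation: {C}, {D}.
{A, B, C, D}: {B} determines {A, B} here but is not a superkey — split on B → A, giving {A, B} and {B, C, D}.
{A, B} is in BCNF.
{B, C, D} is in BCNF.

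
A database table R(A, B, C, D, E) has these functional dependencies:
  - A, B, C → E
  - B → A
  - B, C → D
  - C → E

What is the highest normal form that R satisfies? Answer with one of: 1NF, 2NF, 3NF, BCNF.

Candidate key: {B, C}. Prime attributes: {B, C}.
B → A: {B}⁺ = {A, B}, which is not all of the attributes, so the left side is not a superkey — BCNF is violated.
B → A determines the non-prime attribute {A} from a non-superkey — 3NF is violated.
The proper key subset {B} of {B, C} determines non-prime {A}, so the relation is not even in 2NF.

1NF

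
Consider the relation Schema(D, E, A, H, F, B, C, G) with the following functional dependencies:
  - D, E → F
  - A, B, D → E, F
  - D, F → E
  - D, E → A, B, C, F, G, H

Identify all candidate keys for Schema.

{A, B, D}, {D, E}, {D, F}

Attributes never on any right-hand side: {D} — every candidate key must contain it.
{D, E}⁺ = {A, B, C, D, E, F, G, H} — all of the relation — so {D, E} is a candidate key.
{D, F}⁺ = {A, B, C, D, E, F, G, H} — all of the relation — so {D, F} is a candidate key.
{A, B, D}⁺ = {A, B, C, D, E, F, G, H} — all of the relation — so {A, B, D} is a candidate key.
No proper subset of any of these is a key, and no other minimal superkey exists.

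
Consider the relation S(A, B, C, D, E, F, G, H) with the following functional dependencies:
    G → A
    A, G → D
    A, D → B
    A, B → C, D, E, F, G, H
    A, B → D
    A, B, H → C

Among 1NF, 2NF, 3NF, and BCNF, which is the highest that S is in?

Candidate keys: {A, B}, {A, D}, {G}. Prime attributes: {A, B, D, G}.
Every FD has a superkey on the left, so the relation is in BCNF.

BCNF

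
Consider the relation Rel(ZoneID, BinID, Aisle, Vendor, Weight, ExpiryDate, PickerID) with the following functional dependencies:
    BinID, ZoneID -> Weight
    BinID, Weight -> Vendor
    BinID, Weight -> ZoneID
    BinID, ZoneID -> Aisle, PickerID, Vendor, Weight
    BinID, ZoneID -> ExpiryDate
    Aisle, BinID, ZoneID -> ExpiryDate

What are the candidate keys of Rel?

{BinID, Weight}, {BinID, ZoneID}

Attributes never on any right-hand side: {BinID} — every candidate key must contain it.
{BinID, Weight} is a candidate key since {BinID, Weight}⁺ = {Aisle, BinID, ExpiryDate, PickerID, Vendor, Weight, ZoneID} covers every attribute.
{BinID, ZoneID} is a candidate key since {BinID, ZoneID}⁺ = {Aisle, BinID, ExpiryDate, PickerID, Vendor, Weight, ZoneID} covers every attribute.
Any other superkey properly contains one of these, so there are no further candidate keys.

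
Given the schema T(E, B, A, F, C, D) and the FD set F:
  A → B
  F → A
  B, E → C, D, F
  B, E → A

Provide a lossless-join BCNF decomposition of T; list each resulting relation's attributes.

Candidate keys of the original relation: {A, E}, {B, E}, {E, F}.
Within {A, B, C, D, E, F}: {A}⁺ ∩ {A, B, C, D, E, F} = {A, B}, not the whole set, so A → B violates BCNF; decompose into {A, B} and {A, C, D, E, F}.
{A, B} has no BCNF violation.
Within {A, C, D, E, F}: {F}⁺ ∩ {A, C, D, E, F} = {A, F}, not the whole set, so F → A violates BCNF; decompose into {A, F} and {C, D, E, F}.
{A, F} has no BCNF violation.
{C, D, E, F} has no BCNF violation.

{A, B}; {A, F}; {C, D, E, F}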